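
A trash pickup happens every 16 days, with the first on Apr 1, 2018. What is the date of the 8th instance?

The 8th occurrence is 7 intervals after the first: 7 × 16 = 112 days after Apr 1, 2018.
Apr has 30 days — 29 days to the end of Apr leaves 83.
May has 31 days (52 left).
Jun has 30 days (22 left).
22 days into Jul → Jul 22, 2018.

Jul 22, 2018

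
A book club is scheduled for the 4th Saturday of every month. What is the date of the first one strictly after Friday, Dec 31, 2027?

Jan 22, 2028

Dec 2027 starts on a Wednesday; its first Saturday is the 4th, so the 4th Saturday is the 25th — Dec 25, 2027.
That is not after Dec 31, 2027, so look at Jan 2028.
Jan 2028 starts on a Saturday; its first Saturday is the 1st, so the 4th Saturday is the 22nd — Jan 22, 2028.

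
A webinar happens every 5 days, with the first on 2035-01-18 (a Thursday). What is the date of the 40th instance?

2035-08-01

The 40th occurrence is 39 intervals after the first: 39 × 5 = 195 days after 2035-01-18.
January has 31 days — 13 days to the end of January leaves 182.
February has 28 days (154 left).
March has 31 days (123 left).
April has 30 days (93 left).
May has 31 days (62 left).
June has 30 days (32 left).
July has 31 days (1 left).
1 day into August → 2035-08-01.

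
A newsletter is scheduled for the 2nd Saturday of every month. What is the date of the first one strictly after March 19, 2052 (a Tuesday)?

April 13, 2052

March 2052 starts on a Friday; its first Saturday is the 2nd, so the 2nd Saturday is the 9th — March 9, 2052.
That is not after March 19, 2052, so look at April 2052.
April 2052 starts on a Monday; its first Saturday is the 6th, so the 2nd Saturday is the 13th — April 13, 2052.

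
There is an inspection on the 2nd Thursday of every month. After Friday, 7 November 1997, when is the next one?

13 November 1997

November 1997 starts on a Saturday; its first Thursday is the 6th, so the 2nd Thursday is the 13th — 13 November 1997.
13 November 1997 is after 7 November 1997, so that is the next one.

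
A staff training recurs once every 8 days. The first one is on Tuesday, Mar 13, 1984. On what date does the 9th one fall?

May 16, 1984

The 9th occurrence is 8 intervals after the first: 8 × 8 = 64 days after Mar 13, 1984.
Mar has 31 days — 18 days to the end of Mar leaves 46.
Apr has 30 days (16 left).
16 days into May → May 16, 1984.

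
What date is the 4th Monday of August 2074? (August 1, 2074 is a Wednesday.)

August 2074 begins on a Wednesday, so the first Monday is August 6 (5 days later).
The 4th Monday is 3 weeks later: 6 + 21 = 27.

2074-08-27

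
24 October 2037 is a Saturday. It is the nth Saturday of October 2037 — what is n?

4th

Day 24 falls in week ⌈24/7⌉ of the month.
Days 1–7 hold the 1st Saturday, 8–14 the 2nd, 15–21 the 3rd, 22–28 the 4th, 29–31 the 5th.
24 is in the range for the 4th.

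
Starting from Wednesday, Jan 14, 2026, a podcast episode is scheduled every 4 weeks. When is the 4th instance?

The 4th occurrence is 3 intervals after the first: 3 × 28 = 84 days after Jan 14, 2026.
Jan has 31 days — 17 days to the end of Jan leaves 67.
Feb has 28 days (39 left).
Mar has 31 days (8 left).
8 days into Apr → Apr 8, 2026.

Apr 8, 2026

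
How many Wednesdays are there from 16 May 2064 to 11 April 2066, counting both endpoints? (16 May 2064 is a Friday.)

99

16 May 2064 is a Friday; the first Wednesday on or after it is 21 May 2064 (5 days later).
From 21 May 2064 to 11 April 2066: 224 + 365 + 101 = 690 days (rest of 2064, 2065, to 11 April 2066 in 2066).
690 ÷ 7 = 98 full weeks with remainder 4, so 98 more Wednesdays after the first → 99.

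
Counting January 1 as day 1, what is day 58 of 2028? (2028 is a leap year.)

January has 31 days (58 − 31 = 27 remain).
27 into February → February 27.

2028-02-27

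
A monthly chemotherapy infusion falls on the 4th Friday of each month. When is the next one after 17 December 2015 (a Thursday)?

December 2015 starts on a Tuesday; its first Friday is the 4th, so the 4th Friday is the 25th — 25 December 2015.
25 December 2015 is after 17 December 2015, so that is the next one.

25 December 2015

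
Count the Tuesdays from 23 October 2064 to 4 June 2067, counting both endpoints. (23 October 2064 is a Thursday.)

136

23 October 2064 is a Thursday; the first Tuesday on or after it is 28 October 2064 (5 days later).
From 28 October 2064 to 4 June 2067: 64 + 365 + 365 + 155 = 949 days (rest of 2064, 2065, 2066, to 4 June 2067 in 2067).
949 ÷ 7 = 135 full weeks with remainder 4, so 135 more Tuesdays after the first → 136.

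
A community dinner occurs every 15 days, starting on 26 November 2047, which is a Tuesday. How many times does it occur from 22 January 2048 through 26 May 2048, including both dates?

9

Occurrences land 15·i days after 26 November 2047 for i = 0, 1, 2, …
22 January 2048 is 57 days after the start; 57 ÷ 15 = 3 remainder 12; since the remainder is 12, round up to i = 4. First occurrence in the window: #5 on 25 January 2048 (4×15 = 60 days in).
26 May 2048 is 182 days after the start; 182 ÷ 15 = 12 remainder 2. Last occurrence in the window: #13 on 24 May 2048.
Occurrences #5 through #13: 9 in total.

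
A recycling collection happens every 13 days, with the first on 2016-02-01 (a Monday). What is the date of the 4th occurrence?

2016-03-11

The 4th occurrence is 3 intervals after the first: 3 × 13 = 39 days after 2016-02-01.
February has 29 days — 28 days to the end of February leaves 11.
11 days into March → 2016-03-11.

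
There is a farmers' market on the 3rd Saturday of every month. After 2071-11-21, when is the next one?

November 2071 starts on a Sunday; its first Saturday is the 7th, so the 3rd Saturday is the 21st — 2071-11-21.
That is not after 2071-11-21, so look at December 2071.
December 2071 starts on a Tuesday; its first Saturday is the 5th, so the 3rd Saturday is the 19th — 2071-12-19.

2071-12-19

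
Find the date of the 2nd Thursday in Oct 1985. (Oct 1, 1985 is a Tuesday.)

Oct 10, 1985

Oct 1985 begins on a Tuesday, so the first Thursday is Oct 3 (2 days later).
The 2nd Thursday is 1 weeks later: 3 + 7 = 10.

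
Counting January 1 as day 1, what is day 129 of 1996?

January has 31 days (129 − 31 = 98 remain).
February has 29 days (98 − 29 = 69 remain).
March has 31 days (69 − 31 = 38 remain).
April has 30 days (38 − 30 = 8 remain).
8 into May → May 8.

8 May 1996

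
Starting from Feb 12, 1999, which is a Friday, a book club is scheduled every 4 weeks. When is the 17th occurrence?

The 17th occurrence is 16 intervals after the first: 16 × 28 = 448 days after Feb 12, 1999.
Feb has 28 days — 16 days to the end of Feb leaves 432.
From end of Feb to end of 1999 is 306 days (126 left).
Jan has 31 days (95 left).
Feb has 29 days (66 left).
Mar has 31 days (35 left).
Apr has 30 days (5 left).
5 days into May → May 5, 2000.

May 5, 2000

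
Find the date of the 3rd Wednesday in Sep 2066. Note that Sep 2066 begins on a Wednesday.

Sep 15, 2066

Sep 2066 begins on a Wednesday, so the first Wednesday is Sep 1.
The 3rd Wednesday is 2 weeks later: 1 + 14 = 15.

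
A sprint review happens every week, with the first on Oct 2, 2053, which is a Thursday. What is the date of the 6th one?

The 6th occurrence is 5 intervals after the first: 5 × 7 = 35 days after Oct 2, 2053.
Oct has 31 days — 29 days to the end of Oct leaves 6.
6 days into Nov → Nov 6, 2053.

Nov 6, 2053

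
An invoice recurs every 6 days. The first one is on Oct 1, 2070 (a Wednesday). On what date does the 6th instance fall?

Oct 31, 2070

The 6th occurrence is 5 intervals after the first: 5 × 6 = 30 days after Oct 1, 2070.
30 days later is Oct 31, 2070.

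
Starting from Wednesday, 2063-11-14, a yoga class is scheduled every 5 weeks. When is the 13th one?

2065-01-07

The 13th occurrence is 12 intervals after the first: 12 × 35 = 420 days after 2063-11-14.
November has 30 days — 16 days to the end of November leaves 404.
From end of November to end of 2063 is 31 days (373 left).
2064 has 366 days (7 left).
7 days into January → 2065-01-07.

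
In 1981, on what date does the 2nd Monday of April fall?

1981-04-13

April 1981 begins on a Wednesday, so the first Monday is April 6 (5 days later).
The 2nd Monday is 1 weeks later: 6 + 7 = 13.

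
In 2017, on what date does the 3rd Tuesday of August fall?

August 2017 begins on a Tuesday, so the first Tuesday is August 1.
The 3rd Tuesday is 2 weeks later: 1 + 14 = 15.

15 August 2017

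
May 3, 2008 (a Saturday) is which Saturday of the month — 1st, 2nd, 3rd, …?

Day 3 falls in week ⌈3/7⌉ of the month.
Days 1–7 hold the 1st Saturday, 8–14 the 2nd, 15–21 the 3rd, 22–28 the 4th, 29–31 the 5th.
3 is in the range for the 1st.

1st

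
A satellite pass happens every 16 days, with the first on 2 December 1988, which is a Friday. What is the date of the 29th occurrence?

The 29th occurrence is 28 intervals after the first: 28 × 16 = 448 days after 2 December 1988.
December has 31 days — 29 days to the end of December leaves 419.
1989 has 365 days (54 left).
January has 31 days (23 left).
23 days into February → 23 February 1990.

23 February 1990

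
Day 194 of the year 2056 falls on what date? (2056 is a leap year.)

Jan has 31 days (194 − 31 = 163 remain).
Feb has 29 days (163 − 29 = 134 remain).
Mar has 31 days (134 − 31 = 103 remain).
Apr has 30 days (103 − 30 = 73 remain).
May has 31 days (73 − 31 = 42 remain).
Jun has 30 days (42 − 30 = 12 remain).
12 into Jul → Jul 12.

Jul 12, 2056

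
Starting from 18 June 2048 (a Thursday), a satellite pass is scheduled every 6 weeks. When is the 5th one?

The 5th occurrence is 4 intervals after the first: 4 × 42 = 168 days after 18 June 2048.
June has 30 days — 12 days to the end of June leaves 156.
July has 31 days (125 left).
August has 31 days (94 left).
September has 30 days (64 left).
October has 31 days (33 left).
November has 30 days (3 left).
3 days into December → 3 December 2048.

3 December 2048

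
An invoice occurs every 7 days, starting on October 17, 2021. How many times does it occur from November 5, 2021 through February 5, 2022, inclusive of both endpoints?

Occurrences land 7·i days after October 17, 2021 for i = 0, 1, 2, …
November 5, 2021 is 19 days after the start; 19 ÷ 7 = 2 remainder 5; since the remainder is 5, round up to i = 3. First occurrence in the window: #4 on November 7, 2021 (3×7 = 21 days in).
February 5, 2022 is 111 days after the start; 111 ÷ 7 = 15 remainder 6. Last occurrence in the window: #16 on January 30, 2022.
Occurrences #4 through #16: 13 in total.

13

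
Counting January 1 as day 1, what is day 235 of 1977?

January has 31 days (235 − 31 = 204 remain).
February has 28 days (204 − 28 = 176 remain).
March has 31 days (176 − 31 = 145 remain).
April has 30 days (145 − 30 = 115 remain).
May has 31 days (115 − 31 = 84 remain).
June has 30 days (84 − 30 = 54 remain).
July has 31 days (54 − 31 = 23 remain).
23 into August → August 23.

23 August 1977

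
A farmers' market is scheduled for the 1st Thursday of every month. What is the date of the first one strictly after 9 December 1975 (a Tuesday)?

December 1975 starts on a Monday, so its 1st Thursday is 4 December 1975 (3 days in).
That is not after 9 December 1975, so look at January 1976.
January 1976 starts on a Thursday, so its 1st Thursday is 1 January 1976.

1 January 1976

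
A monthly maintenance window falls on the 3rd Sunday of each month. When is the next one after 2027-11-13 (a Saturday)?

November 2027 starts on a Monday; its first Sunday is the 7th, so the 3rd Sunday is the 21st — 2027-11-21.
2027-11-21 is after 2027-11-13, so that is the next one.

2027-11-21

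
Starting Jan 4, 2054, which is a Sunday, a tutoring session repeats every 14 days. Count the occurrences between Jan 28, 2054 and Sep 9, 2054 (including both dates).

Occurrences land 14·i days after Jan 4, 2054 for i = 0, 1, 2, …
Jan 28, 2054 is 24 days after the start; 24 ÷ 14 = 1 remainder 10; since the remainder is 10, round up to i = 2. First occurrence in the window: #3 on Feb 1, 2054 (2×14 = 28 days in).
Sep 9, 2054 is 248 days after the start; 248 ÷ 14 = 17 remainder 10. Last occurrence in the window: #18 on Aug 30, 2054.
Occurrences #3 through #18: 16 in total.

16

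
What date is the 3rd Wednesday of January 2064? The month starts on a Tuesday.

January 2064 begins on a Tuesday, so the first Wednesday is January 2 (1 day later).
The 3rd Wednesday is 2 weeks later: 2 + 14 = 16.

2064-01-16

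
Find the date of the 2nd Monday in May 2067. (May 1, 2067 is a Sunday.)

9 May 2067

May 2067 begins on a Sunday, so the first Monday is May 2 (1 day later).
The 2nd Monday is 1 weeks later: 2 + 7 = 9.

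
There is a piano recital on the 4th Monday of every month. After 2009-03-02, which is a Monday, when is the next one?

March 2009 starts on a Sunday; its first Monday is the 2nd, so the 4th Monday is the 23rd — 2009-03-23.
2009-03-23 is after 2009-03-02, so that is the next one.

2009-03-23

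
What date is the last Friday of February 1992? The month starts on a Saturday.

February 1992 begins on a Saturday, so the first Friday is February 7 (6 days later).
February 1992 has 29 days. Adding weeks: 7, 14, 21, 28 — the last one ≤ 29 is the 28th.

1992-02-28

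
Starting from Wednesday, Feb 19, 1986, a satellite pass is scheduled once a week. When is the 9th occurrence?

Apr 16, 1986

The 9th occurrence is 8 intervals after the first: 8 × 7 = 56 days after Feb 19, 1986.
Feb has 28 days — 9 days to the end of Feb leaves 47.
Mar has 31 days (16 left).
16 days into Apr → Apr 16, 1986.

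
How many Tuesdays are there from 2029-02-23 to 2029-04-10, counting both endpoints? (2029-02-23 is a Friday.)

7

2029-02-23 is a Friday; the first Tuesday on or after it is 2029-02-27 (4 days later).
From 2029-02-27 to 2029-04-10: 1 + 31 + 10 = 42 days (rest of February, March, April).
42 ÷ 7 = 6 full weeks with remainder 0, so 6 more Tuesdays after the first → 7.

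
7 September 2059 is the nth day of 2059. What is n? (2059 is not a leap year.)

Days in months before September: 31 + 28 + 31 + 30 + 31 + 30 + 31 + 31 = 243.
Plus 7 days into September → day 250.

250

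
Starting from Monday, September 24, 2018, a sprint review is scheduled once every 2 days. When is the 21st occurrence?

November 3, 2018

The 21st occurrence is 20 intervals after the first: 20 × 2 = 40 days after September 24, 2018.
September has 30 days — 6 days to the end of September leaves 34.
October has 31 days (3 left).
3 days into November → November 3, 2018.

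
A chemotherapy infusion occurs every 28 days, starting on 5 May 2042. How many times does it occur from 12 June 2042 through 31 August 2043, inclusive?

Occurrences land 28·i days after 5 May 2042 for i = 0, 1, 2, …
12 June 2042 is 38 days after the start; 38 ÷ 28 = 1 remainder 10; since the remainder is 10, round up to i = 2. First occurrence in the window: #3 on 30 June 2042 (2×28 = 56 days in).
31 August 2043 is 483 days after the start; 483 ÷ 28 = 17 remainder 7. Last occurrence in the window: #18 on 24 August 2043.
Occurrences #3 through #18: 16 in total.

16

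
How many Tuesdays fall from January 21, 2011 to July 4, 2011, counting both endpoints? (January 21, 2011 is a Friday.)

23

January 21, 2011 is a Friday; the first Tuesday on or after it is January 25, 2011 (4 days later).
From January 25, 2011 to July 4, 2011: 6 + 28 + 31 + 30 + 31 + 30 + 4 = 160 days (rest of January, February, March, April, May, June, July).
160 ÷ 7 = 22 full weeks with remainder 6, so 22 more Tuesdays after the first → 23.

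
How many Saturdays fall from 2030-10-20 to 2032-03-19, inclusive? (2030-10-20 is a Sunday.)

2030-10-20 is a Sunday; the first Saturday on or after it is 2030-10-26 (6 days later).
From 2030-10-26 to 2032-03-19: 66 + 365 + 79 = 510 days (rest of 2030, 2031, to 2032-03-19 in 2032).
510 ÷ 7 = 72 full weeks with remainder 6, so 72 more Saturdays after the first → 73.

73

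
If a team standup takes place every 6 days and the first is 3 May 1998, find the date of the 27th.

The 27th occurrence is 26 intervals after the first: 26 × 6 = 156 days after 3 May 1998.
May has 31 days — 28 days to the end of May leaves 128.
June has 30 days (98 left).
July has 31 days (67 left).
August has 31 days (36 left).
September has 30 days (6 left).
6 days into October → 6 October 1998.

6 October 1998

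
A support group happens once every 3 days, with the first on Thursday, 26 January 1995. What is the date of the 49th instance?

The 49th occurrence is 48 intervals after the first: 48 × 3 = 144 days after 26 January 1995.
January has 31 days — 5 days to the end of January leaves 139.
February has 28 days (111 left).
March has 31 days (80 left).
April has 30 days (50 left).
May has 31 days (19 left).
19 days into June → 19 June 1995.

19 June 1995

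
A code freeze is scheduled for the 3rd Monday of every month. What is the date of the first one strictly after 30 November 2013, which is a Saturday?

November 2013 starts on a Friday; its first Monday is the 4th, so the 3rd Monday is the 18th — 18 November 2013.
That is not after 30 November 2013, so look at December 2013.
December 2013 starts on a Sunday; its first Monday is the 2nd, so the 3rd Monday is the 16th — 16 December 2013.

16 December 2013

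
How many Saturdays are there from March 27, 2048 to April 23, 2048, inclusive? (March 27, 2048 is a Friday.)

March 27, 2048 is a Friday; the first Saturday on or after it is March 28, 2048 (1 day later).
From March 28, 2048 to April 23, 2048: 3 + 23 = 26 days (rest of March, April).
26 ÷ 7 = 3 full weeks with remainder 5, so 3 more Saturdays after the first → 4.

4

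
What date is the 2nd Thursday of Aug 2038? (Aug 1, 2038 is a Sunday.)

Aug 2038 begins on a Sunday, so the first Thursday is Aug 5 (4 days later).
The 2nd Thursday is 1 weeks later: 5 + 7 = 12.

Aug 12, 2038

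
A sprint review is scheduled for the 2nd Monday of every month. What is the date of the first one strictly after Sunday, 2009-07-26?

July 2009 starts on a Wednesday; its first Monday is the 6th, so the 2nd Monday is the 13th — 2009-07-13.
That is not after 2009-07-26, so look at August 2009.
August 2009 starts on a Saturday; its first Monday is the 3rd, so the 2nd Monday is the 10th — 2009-08-10.

2009-08-10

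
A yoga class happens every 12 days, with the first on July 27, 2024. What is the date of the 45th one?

The 45th occurrence is 44 intervals after the first: 44 × 12 = 528 days after July 27, 2024.
July has 31 days — 4 days to the end of July leaves 524.
From end of July to end of 2024 is 153 days (371 left).
2025 has 365 days (6 left).
6 days into January → January 6, 2026.

January 6, 2026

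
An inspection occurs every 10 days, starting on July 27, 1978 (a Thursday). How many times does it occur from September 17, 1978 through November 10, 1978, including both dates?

Occurrences land 10·i days after July 27, 1978 for i = 0, 1, 2, …
September 17, 1978 is 52 days after the start; 52 ÷ 10 = 5 remainder 2; since the remainder is 2, round up to i = 6. First occurrence in the window: #7 on September 25, 1978 (6×10 = 60 days in).
November 10, 1978 is 106 days after the start; 106 ÷ 10 = 10 remainder 6. Last occurrence in the window: #11 on November 4, 1978.
Occurrences #7 through #11: 5 in total.

5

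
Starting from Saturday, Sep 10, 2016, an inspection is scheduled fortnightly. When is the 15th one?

The 15th occurrence is 14 intervals after the first: 14 × 14 = 196 days after Sep 10, 2016.
Sep has 30 days — 20 days to the end of Sep leaves 176.
Oct has 31 days (145 left).
Nov has 30 days (115 left).
Dec has 31 days (84 left).
Jan has 31 days (53 left).
Feb has 28 days (25 left).
25 days into Mar → Mar 25, 2017.

Mar 25, 2017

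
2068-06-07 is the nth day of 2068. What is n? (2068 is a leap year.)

Days in months before June: 31 + 29 + 31 + 30 + 31 = 152.
Plus 7 days into June → day 159.

159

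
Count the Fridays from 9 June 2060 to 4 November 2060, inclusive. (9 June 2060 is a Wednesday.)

21

9 June 2060 is a Wednesday; the first Friday on or after it is 11 June 2060 (2 days later).
From 11 June 2060 to 4 November 2060: 19 + 31 + 31 + 30 + 31 + 4 = 146 days (rest of June, July, August, September, October, November).
146 ÷ 7 = 20 full weeks with remainder 6, so 20 more Fridays after the first → 21.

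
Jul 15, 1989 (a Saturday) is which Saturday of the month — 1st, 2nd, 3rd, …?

Day 15 falls in week ⌈15/7⌉ of the month.
Days 1–7 hold the 1st Saturday, 8–14 the 2nd, 15–21 the 3rd, 22–28 the 4th, 29–31 the 5th.
15 is in the range for the 3rd.

3rd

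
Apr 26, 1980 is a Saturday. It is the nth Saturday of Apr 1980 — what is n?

4th

Day 26 falls in week ⌈26/7⌉ of the month.
Days 1–7 hold the 1st Saturday, 8–14 the 2nd, 15–21 the 3rd, 22–28 the 4th, 29–31 the 5th.
26 is in the range for the 4th.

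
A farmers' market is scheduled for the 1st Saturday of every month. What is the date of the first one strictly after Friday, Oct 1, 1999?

Oct 2, 1999

Oct 1999 starts on a Friday, so its 1st Saturday is Oct 2, 1999 (1 day in).
Oct 2, 1999 is after Oct 1, 1999, so that is the next one.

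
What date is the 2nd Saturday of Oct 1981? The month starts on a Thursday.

Oct 1981 begins on a Thursday, so the first Saturday is Oct 3 (2 days later).
The 2nd Saturday is 1 weeks later: 3 + 7 = 10.

Oct 10, 1981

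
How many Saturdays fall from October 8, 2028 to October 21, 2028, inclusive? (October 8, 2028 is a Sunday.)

2

October 8, 2028 is a Sunday; the first Saturday on or after it is October 14, 2028 (6 days later).
From October 14, 2028 to October 21, 2028 is 21 − 14 = 7 days.
7 ÷ 7 = 1 full weeks with remainder 0, so 1 more Saturdays after the first → 2.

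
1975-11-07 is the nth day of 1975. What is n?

311

Days in months before November: 31 + 28 + 31 + 30 + 31 + 30 + 31 + 31 + 30 + 31 = 304.
Plus 7 days into November → day 311.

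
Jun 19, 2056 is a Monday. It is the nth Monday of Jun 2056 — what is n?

Day 19 falls in week ⌈19/7⌉ of the month.
Days 1–7 hold the 1st Monday, 8–14 the 2nd, 15–21 the 3rd, 22–28 the 4th, 29–31 the 5th.
19 is in the range for the 3rd.

3rd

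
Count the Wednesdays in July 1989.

1989-07-01 is a Saturday; the first Wednesday on or after it is 1989-07-05 (4 days later).
From 1989-07-05 to 1989-07-31 is 31 − 5 = 26 days.
26 ÷ 7 = 3 full weeks with remainder 5, so 3 more Wednesdays after the first → 4.

4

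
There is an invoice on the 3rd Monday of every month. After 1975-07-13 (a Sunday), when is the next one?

1975-07-21

July 1975 starts on a Tuesday; its first Monday is the 7th, so the 3rd Monday is the 21st — 1975-07-21.
1975-07-21 is after 1975-07-13, so that is the next one.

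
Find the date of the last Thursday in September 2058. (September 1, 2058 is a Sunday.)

2058-09-26

September 2058 begins on a Sunday, so the first Thursday is September 5 (4 days later).
September 2058 has 30 days. Adding weeks: 5, 12, 19, 26 — the last one ≤ 30 is the 26th.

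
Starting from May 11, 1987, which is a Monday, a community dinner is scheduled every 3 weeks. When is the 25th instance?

The 25th occurrence is 24 intervals after the first: 24 × 21 = 504 days after May 11, 1987.
May has 31 days — 20 days to the end of May leaves 484.
From end of May to end of 1987 is 214 days (270 left).
Jan has 31 days (239 left).
Feb has 29 days (210 left).
Mar has 31 days (179 left).
Apr has 30 days (149 left).
May has 31 days (118 left).
Jun has 30 days (88 left).
Jul has 31 days (57 left).
Aug has 31 days (26 left).
26 days into Sep → Sep 26, 1988.

Sep 26, 1988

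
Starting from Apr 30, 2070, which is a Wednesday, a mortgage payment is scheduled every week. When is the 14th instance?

Jul 30, 2070

The 14th occurrence is 13 intervals after the first: 13 × 7 = 91 days after Apr 30, 2070.
Apr has 30 days — 0 days to the end of Apr leaves 91.
May has 31 days (60 left).
Jun has 30 days (30 left).
30 days into Jul → Jul 30, 2070.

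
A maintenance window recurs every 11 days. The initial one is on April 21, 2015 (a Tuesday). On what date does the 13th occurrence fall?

The 13th occurrence is 12 intervals after the first: 12 × 11 = 132 days after April 21, 2015.
April has 30 days — 9 days to the end of April leaves 123.
May has 31 days (92 left).
June has 30 days (62 left).
July has 31 days (31 left).
31 days into August → August 31, 2015.

August 31, 2015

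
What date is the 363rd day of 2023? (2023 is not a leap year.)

Dec 29, 2023

Jan has 31 days (363 − 31 = 332 remain).
Feb has 28 days (332 − 28 = 304 remain).
Mar has 31 days (304 − 31 = 273 remain).
Apr has 30 days (273 − 30 = 243 remain).
May has 31 days (243 − 31 = 212 remain).
Jun has 30 days (212 − 30 = 182 remain).
Jul has 31 days (182 − 31 = 151 remain).
Aug has 31 days (151 − 31 = 120 remain).
Sep has 30 days (120 − 30 = 90 remain).
Oct has 31 days (90 − 31 = 59 remain).
Nov has 30 days (59 − 30 = 29 remain).
29 into Dec → Dec 29.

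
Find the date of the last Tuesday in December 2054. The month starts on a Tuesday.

December 2054 begins on a Tuesday, so the first Tuesday is December 1.
December 2054 has 31 days. Adding weeks: 1, 8, 15, 22, 29 — the last one ≤ 31 is the 29th.

29 December 2054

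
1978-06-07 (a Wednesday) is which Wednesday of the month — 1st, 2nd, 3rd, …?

Day 7 falls in week ⌈7/7⌉ of the month.
Days 1–7 hold the 1st Wednesday, 8–14 the 2nd, 15–21 the 3rd, 22–28 the 4th, 29–31 the 5th.
7 is in the range for the 1st.

1st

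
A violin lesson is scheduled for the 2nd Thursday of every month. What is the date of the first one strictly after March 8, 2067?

March 10, 2067

March 2067 starts on a Tuesday; its first Thursday is the 3rd, so the 2nd Thursday is the 10th — March 10, 2067.
March 10, 2067 is after March 8, 2067, so that is the next one.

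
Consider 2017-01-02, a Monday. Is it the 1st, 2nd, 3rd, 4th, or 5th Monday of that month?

Day 2 falls in week ⌈2/7⌉ of the month.
Days 1–7 hold the 1st Monday, 8–14 the 2nd, 15–21 the 3rd, 22–28 the 4th, 29–31 the 5th.
2 is in the range for the 1st.

1st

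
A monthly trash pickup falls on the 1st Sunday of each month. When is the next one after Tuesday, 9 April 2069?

April 2069 starts on a Monday, so its 1st Sunday is 7 April 2069 (6 days in).
That is not after 9 April 2069, so look at May 2069.
May 2069 starts on a Wednesday, so its 1st Sunday is 5 May 2069 (4 days in).

5 May 2069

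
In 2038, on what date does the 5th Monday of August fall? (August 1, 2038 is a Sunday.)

August 2038 begins on a Sunday, so the first Monday is August 2 (1 day later).
The 5th Monday is 4 weeks later: 2 + 28 = 30.

August 30, 2038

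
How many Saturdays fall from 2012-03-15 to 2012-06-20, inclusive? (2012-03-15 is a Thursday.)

2012-03-15 is a Thursday; the first Saturday on or after it is 2012-03-17 (2 days later).
From 2012-03-17 to 2012-06-20: 14 + 30 + 31 + 20 = 95 days (rest of March, April, May, June).
95 ÷ 7 = 13 full weeks with remainder 4, so 13 more Saturdays after the first → 14.

14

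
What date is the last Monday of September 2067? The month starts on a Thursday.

September 2067 begins on a Thursday, so the first Monday is September 5 (4 days later).
September 2067 has 30 days. Adding weeks: 5, 12, 19, 26 — the last one ≤ 30 is the 26th.

September 26, 2067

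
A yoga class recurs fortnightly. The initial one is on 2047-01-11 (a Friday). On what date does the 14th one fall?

The 14th occurrence is 13 intervals after the first: 13 × 14 = 182 days after 2047-01-11.
January has 31 days — 20 days to the end of January leaves 162.
February has 28 days (134 left).
March has 31 days (103 left).
April has 30 days (73 left).
May has 31 days (42 left).
June has 30 days (12 left).
12 days into July → 2047-07-12.

2047-07-12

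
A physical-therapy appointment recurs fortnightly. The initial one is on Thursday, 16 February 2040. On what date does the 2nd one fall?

The 2nd occurrence is 1 interval after the first: 1 × 14 = 14 days after 16 February 2040.
February has 29 days — 13 days to the end of February leaves 1.
1 day into March → 1 March 2040.

1 March 2040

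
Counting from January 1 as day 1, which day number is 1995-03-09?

68

Days in months before March: 31 + 28 = 59.
Plus 9 days into March → day 68.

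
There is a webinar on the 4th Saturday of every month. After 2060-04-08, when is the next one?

2060-04-24

April 2060 starts on a Thursday; its first Saturday is the 3rd, so the 4th Saturday is the 24th — 2060-04-24.
2060-04-24 is after 2060-04-08, so that is the next one.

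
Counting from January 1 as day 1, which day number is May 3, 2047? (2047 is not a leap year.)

123

Days in months before May: 31 + 28 + 31 + 30 = 120.
Plus 3 days into May → day 123.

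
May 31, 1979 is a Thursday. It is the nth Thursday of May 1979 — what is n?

5th

Day 31 falls in week ⌈31/7⌉ of the month.
Days 1–7 hold the 1st Thursday, 8–14 the 2nd, 15–21 the 3rd, 22–28 the 4th, 29–31 the 5th.
31 is in the range for the 5th.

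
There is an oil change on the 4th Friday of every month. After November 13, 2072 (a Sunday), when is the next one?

November 25, 2072

November 2072 starts on a Tuesday; its first Friday is the 4th, so the 4th Friday is the 25th — November 25, 2072.
November 25, 2072 is after November 13, 2072, so that is the next one.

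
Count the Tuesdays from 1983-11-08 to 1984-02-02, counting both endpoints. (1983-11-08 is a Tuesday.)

13

1983-11-08 is a Tuesday; the first Tuesday on or after it is 1983-11-08.
From 1983-11-08 to 1984-02-02: 22 + 31 + 31 + 2 = 86 days (rest of November, December, January, February).
86 ÷ 7 = 12 full weeks with remainder 2, so 12 more Tuesdays after the first → 13.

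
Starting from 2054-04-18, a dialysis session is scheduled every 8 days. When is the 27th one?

2054-11-12

The 27th occurrence is 26 intervals after the first: 26 × 8 = 208 days after 2054-04-18.
April has 30 days — 12 days to the end of April leaves 196.
May has 31 days (165 left).
June has 30 days (135 left).
July has 31 days (104 left).
August has 31 days (73 left).
September has 30 days (43 left).
October has 31 days (12 left).
12 days into November → 2054-11-12.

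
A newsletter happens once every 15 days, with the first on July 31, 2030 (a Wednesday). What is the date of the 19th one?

The 19th occurrence is 18 intervals after the first: 18 × 15 = 270 days after July 31, 2030.
July has 31 days — 0 days to the end of July leaves 270.
August has 31 days (239 left).
September has 30 days (209 left).
October has 31 days (178 left).
November has 30 days (148 left).
December has 31 days (117 left).
January has 31 days (86 left).
February has 28 days (58 left).
March has 31 days (27 left).
27 days into April → April 27, 2031.

April 27, 2031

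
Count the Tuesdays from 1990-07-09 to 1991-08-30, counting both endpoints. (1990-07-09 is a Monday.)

1990-07-09 is a Monday; the first Tuesday on or after it is 1990-07-10 (1 day later).
From 1990-07-10 to 1991-08-30: 174 + 242 = 416 days (rest of 1990, to 1991-08-30 in 1991).
416 ÷ 7 = 59 full weeks with remainder 3, so 59 more Tuesdays after the first → 60.

60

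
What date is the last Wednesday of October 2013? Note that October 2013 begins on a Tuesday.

October 2013 begins on a Tuesday, so the first Wednesday is October 2 (1 day later).
October 2013 has 31 days. Adding weeks: 2, 9, 16, 23, 30 — the last one ≤ 31 is the 30th.

October 30, 2013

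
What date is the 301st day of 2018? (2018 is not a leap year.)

January has 31 days (301 − 31 = 270 remain).
February has 28 days (270 − 28 = 242 remain).
March has 31 days (242 − 31 = 211 remain).
April has 30 days (211 − 30 = 181 remain).
May has 31 days (181 − 31 = 150 remain).
June has 30 days (150 − 30 = 120 remain).
July has 31 days (120 − 31 = 89 remain).
August has 31 days (89 − 31 = 58 remain).
September has 30 days (58 − 30 = 28 remain).
28 into October → October 28.

2018-10-28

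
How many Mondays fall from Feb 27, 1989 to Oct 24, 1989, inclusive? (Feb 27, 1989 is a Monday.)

35

Feb 27, 1989 is a Monday; the first Monday on or after it is Feb 27, 1989.
From Feb 27, 1989 to Oct 24, 1989: 1 + 31 + 30 + 31 + 30 + 31 + 31 + 30 + 24 = 239 days (rest of Feb, Mar, Apr, May, Jun, Jul, Aug, Sep, Oct).
239 ÷ 7 = 34 full weeks with remainder 1, so 34 more Mondays after the first → 35.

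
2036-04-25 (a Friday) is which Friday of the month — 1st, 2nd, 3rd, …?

4th

Day 25 falls in week ⌈25/7⌉ of the month.
Days 1–7 hold the 1st Friday, 8–14 the 2nd, 15–21 the 3rd, 22–28 the 4th, 29–31 the 5th.
25 is in the range for the 4th.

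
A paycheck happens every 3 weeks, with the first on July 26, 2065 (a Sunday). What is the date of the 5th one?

October 18, 2065

The 5th occurrence is 4 intervals after the first: 4 × 21 = 84 days after July 26, 2065.
July has 31 days — 5 days to the end of July leaves 79.
August has 31 days (48 left).
September has 30 days (18 left).
18 days into October → October 18, 2065.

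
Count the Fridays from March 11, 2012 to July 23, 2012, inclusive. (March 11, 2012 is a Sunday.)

19

March 11, 2012 is a Sunday; the first Friday on or after it is March 16, 2012 (5 days later).
From March 16, 2012 to July 23, 2012: 15 + 30 + 31 + 30 + 23 = 129 days (rest of March, April, May, June, July).
129 ÷ 7 = 18 full weeks with remainder 3, so 18 more Fridays after the first → 19.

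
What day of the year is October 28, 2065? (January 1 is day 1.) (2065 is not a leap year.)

301

Days in months before October: 31 + 28 + 31 + 30 + 31 + 30 + 31 + 31 + 30 = 273.
Plus 28 days into October → day 301.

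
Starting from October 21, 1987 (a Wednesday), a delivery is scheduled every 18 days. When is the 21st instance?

The 21st occurrence is 20 intervals after the first: 20 × 18 = 360 days after October 21, 1987.
October has 31 days — 10 days to the end of October leaves 350.
November has 30 days (320 left).
December has 31 days (289 left).
January has 31 days (258 left).
February has 29 days (229 left).
March has 31 days (198 left).
April has 30 days (168 left).
May has 31 days (137 left).
June has 30 days (107 left).
July has 31 days (76 left).
August has 31 days (45 left).
September has 30 days (15 left).
15 days into October → October 15, 1988.

October 15, 1988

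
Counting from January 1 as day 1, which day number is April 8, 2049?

98

Days in months before April: 31 + 28 + 31 = 90.
Plus 8 days into April → day 98.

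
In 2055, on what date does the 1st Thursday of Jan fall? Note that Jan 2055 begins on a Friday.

Jan 2055 begins on a Friday, so the first Thursday is Jan 7 (6 days later).

Jan 7, 2055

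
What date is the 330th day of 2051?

Jan has 31 days (330 − 31 = 299 remain).
Feb has 28 days (299 − 28 = 271 remain).
Mar has 31 days (271 − 31 = 240 remain).
Apr has 30 days (240 − 30 = 210 remain).
May has 31 days (210 − 31 = 179 remain).
Jun has 30 days (179 − 30 = 149 remain).
Jul has 31 days (149 − 31 = 118 remain).
Aug has 31 days (118 − 31 = 87 remain).
Sep has 30 days (87 − 30 = 57 remain).
Oct has 31 days (57 − 31 = 26 remain).
26 into Nov → Nov 26.

Nov 26, 2051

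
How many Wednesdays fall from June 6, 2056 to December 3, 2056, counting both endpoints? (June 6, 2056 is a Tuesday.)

26

June 6, 2056 is a Tuesday; the first Wednesday on or after it is June 7, 2056 (1 day later).
From June 7, 2056 to December 3, 2056: 23 + 31 + 31 + 30 + 31 + 30 + 3 = 179 days (rest of June, July, August, September, October, November, December).
179 ÷ 7 = 25 full weeks with remainder 4, so 25 more Wednesdays after the first → 26.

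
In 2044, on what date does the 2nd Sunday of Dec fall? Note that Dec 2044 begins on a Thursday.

Dec 2044 begins on a Thursday, so the first Sunday is Dec 4 (3 days later).
The 2nd Sunday is 1 weeks later: 4 + 7 = 11.

Dec 11, 2044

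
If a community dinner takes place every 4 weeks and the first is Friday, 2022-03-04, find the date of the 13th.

The 13th occurrence is 12 intervals after the first: 12 × 28 = 336 days after 2022-03-04.
March has 31 days — 27 days to the end of March leaves 309.
April has 30 days (279 left).
May has 31 days (248 left).
June has 30 days (218 left).
July has 31 days (187 left).
August has 31 days (156 left).
September has 30 days (126 left).
October has 31 days (95 left).
November has 30 days (65 left).
December has 31 days (34 left).
January has 31 days (3 left).
3 days into February → 2023-02-03.

2023-02-03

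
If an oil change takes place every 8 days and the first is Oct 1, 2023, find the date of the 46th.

Sep 25, 2024

The 46th occurrence is 45 intervals after the first: 45 × 8 = 360 days after Oct 1, 2023.
Oct has 31 days — 30 days to the end of Oct leaves 330.
Nov has 30 days (300 left).
Dec has 31 days (269 left).
Jan has 31 days (238 left).
Feb has 29 days (209 left).
Mar has 31 days (178 left).
Apr has 30 days (148 left).
May has 31 days (117 left).
Jun has 30 days (87 left).
Jul has 31 days (56 left).
Aug has 31 days (25 left).
25 days into Sep → Sep 25, 2024.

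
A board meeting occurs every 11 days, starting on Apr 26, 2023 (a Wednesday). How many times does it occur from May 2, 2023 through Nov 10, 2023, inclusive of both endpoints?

18

Occurrences land 11·i days after Apr 26, 2023 for i = 0, 1, 2, …
May 2, 2023 is 6 days after the start; 6 ÷ 11 = 0 remainder 6; since the remainder is 6, round up to i = 1. First occurrence in the window: #2 on May 7, 2023 (1×11 = 11 days in).
Nov 10, 2023 is 198 days after the start; 198 ÷ 11 = 18 remainder 0. Last occurrence in the window: #19 on Nov 10, 2023.
Occurrences #2 through #19: 18 in total.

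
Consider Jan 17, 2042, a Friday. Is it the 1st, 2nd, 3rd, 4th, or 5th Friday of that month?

Day 17 falls in week ⌈17/7⌉ of the month.
Days 1–7 hold the 1st Friday, 8–14 the 2nd, 15–21 the 3rd, 22–28 the 4th, 29–31 the 5th.
17 is in the range for the 3rd.

3rd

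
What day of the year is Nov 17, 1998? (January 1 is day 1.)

321

Days in months before Nov: 31 + 28 + 31 + 30 + 31 + 30 + 31 + 31 + 30 + 31 = 304.
Plus 17 days into Nov → day 321.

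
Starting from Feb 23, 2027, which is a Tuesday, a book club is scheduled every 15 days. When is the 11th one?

The 11th occurrence is 10 intervals after the first: 10 × 15 = 150 days after Feb 23, 2027.
Feb has 28 days — 5 days to the end of Feb leaves 145.
Mar has 31 days (114 left).
Apr has 30 days (84 left).
May has 31 days (53 left).
Jun has 30 days (23 left).
23 days into Jul → Jul 23, 2027.

Jul 23, 2027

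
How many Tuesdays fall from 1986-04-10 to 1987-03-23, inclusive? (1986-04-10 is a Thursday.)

49

1986-04-10 is a Thursday; the first Tuesday on or after it is 1986-04-15 (5 days later).
From 1986-04-15 to 1987-03-23: 260 + 82 = 342 days (rest of 1986, to 1987-03-23 in 1987).
342 ÷ 7 = 48 full weeks with remainder 6, so 48 more Tuesdays after the first → 49.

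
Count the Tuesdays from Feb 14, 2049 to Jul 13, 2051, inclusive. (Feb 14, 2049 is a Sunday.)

126

Feb 14, 2049 is a Sunday; the first Tuesday on or after it is Feb 16, 2049 (2 days later).
From Feb 16, 2049 to Jul 13, 2051: 318 + 365 + 194 = 877 days (rest of 2049, 2050, to Jul 13, 2051 in 2051).
877 ÷ 7 = 125 full weeks with remainder 2, so 125 more Tuesdays after the first → 126.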